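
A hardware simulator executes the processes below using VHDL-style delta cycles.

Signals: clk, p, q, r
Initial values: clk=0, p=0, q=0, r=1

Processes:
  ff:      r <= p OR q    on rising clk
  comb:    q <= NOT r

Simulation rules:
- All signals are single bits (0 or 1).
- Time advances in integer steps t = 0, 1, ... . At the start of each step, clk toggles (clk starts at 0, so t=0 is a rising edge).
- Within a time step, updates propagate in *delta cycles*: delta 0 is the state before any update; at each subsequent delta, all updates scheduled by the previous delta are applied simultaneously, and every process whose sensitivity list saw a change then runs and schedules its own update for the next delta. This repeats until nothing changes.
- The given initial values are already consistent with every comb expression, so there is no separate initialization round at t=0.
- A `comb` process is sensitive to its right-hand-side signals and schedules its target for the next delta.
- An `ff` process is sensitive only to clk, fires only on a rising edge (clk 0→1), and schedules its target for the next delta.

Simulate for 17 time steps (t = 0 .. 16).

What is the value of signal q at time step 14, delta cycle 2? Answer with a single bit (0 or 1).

1

[bits: r,q,p,clk]
t=0: Δ0=1000 Δ1=1001 Δ2=0001 Δ3=0101 | 3Δ
t=1: Δ0=0101 Δ1=0100 | 1Δ
t=2: Δ0=0100 Δ1=0101 Δ2=1101 Δ3=1001 | 3Δ
t=3: Δ0=1001 Δ1=1000 | 1Δ
t=4: Δ0=1000 Δ1=1001 Δ2=0001 Δ3=0101 | 3Δ
t=5: Δ0=0101 Δ1=0100 | 1Δ
t=6: Δ0=0100 Δ1=0101 Δ2=1101 Δ3=1001 | 3Δ
t=7: Δ0=1001 Δ1=1000 | 1Δ
t=8: Δ0=1000 Δ1=1001 Δ2=0001 Δ3=0101 | 3Δ
t=9: Δ0=0101 Δ1=0100 | 1Δ
t=10: Δ0=0100 Δ1=0101 Δ2=1101 Δ3=1001 | 3Δ
t=11: Δ0=1001 Δ1=1000 | 1Δ
t=12: Δ0=1000 Δ1=1001 Δ2=0001 Δ3=0101 | 3Δ
t=13: Δ0=0101 Δ1=0100 | 1Δ
t=14: Δ0=0100 Δ1=0101 Δ2=1101 Δ3=1001 | 3Δ
t=15: Δ0=1001 Δ1=1000 | 1Δ
t=16: Δ0=1000 Δ1=1001 Δ2=0001 Δ3=0101 | 3Δ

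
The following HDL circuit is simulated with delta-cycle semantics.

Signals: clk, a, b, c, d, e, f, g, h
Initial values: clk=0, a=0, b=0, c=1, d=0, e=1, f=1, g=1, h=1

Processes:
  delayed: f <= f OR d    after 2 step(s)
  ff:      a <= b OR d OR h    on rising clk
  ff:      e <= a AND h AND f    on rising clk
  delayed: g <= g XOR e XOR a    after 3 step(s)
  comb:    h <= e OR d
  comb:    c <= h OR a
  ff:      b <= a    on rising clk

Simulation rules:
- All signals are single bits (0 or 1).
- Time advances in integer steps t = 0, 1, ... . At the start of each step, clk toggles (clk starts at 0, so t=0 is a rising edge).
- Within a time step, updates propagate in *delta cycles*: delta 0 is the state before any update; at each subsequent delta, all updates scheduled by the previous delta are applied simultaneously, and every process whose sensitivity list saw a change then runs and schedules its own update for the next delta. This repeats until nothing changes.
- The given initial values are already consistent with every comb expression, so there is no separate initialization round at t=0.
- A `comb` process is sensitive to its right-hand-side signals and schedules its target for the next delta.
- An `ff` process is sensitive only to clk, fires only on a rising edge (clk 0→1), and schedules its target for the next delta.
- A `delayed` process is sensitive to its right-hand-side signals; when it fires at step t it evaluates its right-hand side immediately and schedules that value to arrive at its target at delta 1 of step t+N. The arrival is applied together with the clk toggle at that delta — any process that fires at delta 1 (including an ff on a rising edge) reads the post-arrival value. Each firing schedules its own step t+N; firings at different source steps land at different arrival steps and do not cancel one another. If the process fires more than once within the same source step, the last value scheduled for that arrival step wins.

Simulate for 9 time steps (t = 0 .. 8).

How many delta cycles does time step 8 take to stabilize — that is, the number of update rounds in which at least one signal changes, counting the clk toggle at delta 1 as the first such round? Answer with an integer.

3

[bits: b,h,g,d,e,a,f,clk,c]
t=0: Δ0=011010101 Δ1=011010111 Δ2=011001111 Δ3=001001111 | 3Δ
t=1: Δ0=001001111 Δ1=001001101 | 1Δ
t=2: Δ0=001001101 Δ1=001001111 Δ2=101000111 Δ3=101000110 | 3Δ
t=3: Δ0=101000110 Δ1=100000100 | 1Δ
t=4: Δ0=100000100 Δ1=100000110 Δ2=000001110 Δ3=000001111 | 3Δ
t=5: Δ0=000001111 Δ1=001001101 | 1Δ
t=6: Δ0=001001101 Δ1=000001111 Δ2=100000111 Δ3=100000110 | 3Δ
t=7: Δ0=100000110 Δ1=101000100 | 1Δ
t=8: Δ0=101000100 Δ1=100000110 Δ2=000001110 Δ3=000001111 | 3Δ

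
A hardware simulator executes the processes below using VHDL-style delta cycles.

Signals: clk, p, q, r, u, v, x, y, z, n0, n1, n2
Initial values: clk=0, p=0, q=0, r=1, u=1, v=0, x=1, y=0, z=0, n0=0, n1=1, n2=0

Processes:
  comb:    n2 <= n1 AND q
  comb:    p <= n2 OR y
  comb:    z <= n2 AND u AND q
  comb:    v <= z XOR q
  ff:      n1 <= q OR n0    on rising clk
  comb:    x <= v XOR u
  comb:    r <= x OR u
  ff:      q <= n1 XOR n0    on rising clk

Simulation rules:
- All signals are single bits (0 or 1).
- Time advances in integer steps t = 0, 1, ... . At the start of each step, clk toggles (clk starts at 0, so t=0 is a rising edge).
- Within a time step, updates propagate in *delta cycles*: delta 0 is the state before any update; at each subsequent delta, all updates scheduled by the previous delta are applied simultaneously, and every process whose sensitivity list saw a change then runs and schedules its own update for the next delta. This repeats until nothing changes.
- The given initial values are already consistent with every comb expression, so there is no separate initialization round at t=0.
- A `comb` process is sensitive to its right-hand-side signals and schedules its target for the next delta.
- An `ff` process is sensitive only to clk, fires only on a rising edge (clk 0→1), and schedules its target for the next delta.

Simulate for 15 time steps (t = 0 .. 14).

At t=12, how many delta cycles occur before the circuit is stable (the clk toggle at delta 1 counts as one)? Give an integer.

[bits: x,y,n1,clk,r,p,q,n2,u,z,n0,v]
t=0: Δ0=101010001000 Δ1=101110001000 Δ2=100110101000 Δ3=100110101001 Δ4=000110101001 | 4Δ
t=1: Δ0=000110101001 Δ1=000010101001 | 1Δ
t=2: Δ0=000010101001 Δ1=000110101001 Δ2=001110001001 Δ3=001110001000 Δ4=101110001000 | 4Δ
t=3: Δ0=101110001000 Δ1=101010001000 | 1Δ
t=4: Δ0=101010001000 Δ1=101110001000 Δ2=100110101000 Δ3=100110101001 Δ4=000110101001 | 4Δ
t=5: Δ0=000110101001 Δ1=000010101001 | 1Δ
t=6: Δ0=000010101001 Δ1=000110101001 Δ2=001110001001 Δ3=001110001000 Δ4=101110001000 | 4Δ
t=7: Δ0=101110001000 Δ1=101010001000 | 1Δ
t=8: Δ0=101010001000 Δ1=101110001000 Δ2=100110101000 Δ3=100110101001 Δ4=000110101001 | 4Δ
t=9: Δ0=000110101001 Δ1=000010101001 | 1Δ
t=10: Δ0=000010101001 Δ1=000110101001 Δ2=001110001001 Δ3=001110001000 Δ4=101110001000 | 4Δ
t=11: Δ0=101110001000 Δ1=101010001000 | 1Δ
t=12: Δ0=101010001000 Δ1=101110001000 Δ2=100110101000 Δ3=100110101001 Δ4=000110101001 | 4Δ
t=13: Δ0=000110101001 Δ1=000010101001 | 1Δ
t=14: Δ0=000010101001 Δ1=000110101001 Δ2=001110001001 Δ3=001110001000 Δ4=101110001000 | 4Δ

4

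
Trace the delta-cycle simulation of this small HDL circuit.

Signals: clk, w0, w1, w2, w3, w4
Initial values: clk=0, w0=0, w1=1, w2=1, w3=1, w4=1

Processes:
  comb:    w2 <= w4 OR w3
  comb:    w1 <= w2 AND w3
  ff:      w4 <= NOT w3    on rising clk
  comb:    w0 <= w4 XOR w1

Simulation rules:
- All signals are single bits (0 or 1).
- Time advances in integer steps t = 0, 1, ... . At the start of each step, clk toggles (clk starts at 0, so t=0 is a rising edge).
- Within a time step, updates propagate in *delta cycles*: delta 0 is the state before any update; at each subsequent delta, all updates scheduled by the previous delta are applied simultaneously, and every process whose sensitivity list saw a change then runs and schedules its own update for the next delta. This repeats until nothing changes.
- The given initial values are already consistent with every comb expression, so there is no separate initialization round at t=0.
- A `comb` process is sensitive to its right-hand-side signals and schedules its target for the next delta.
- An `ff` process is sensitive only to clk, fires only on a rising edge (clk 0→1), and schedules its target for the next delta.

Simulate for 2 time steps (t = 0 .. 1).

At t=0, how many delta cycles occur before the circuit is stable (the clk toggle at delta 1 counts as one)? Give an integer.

3

t=0 Δ0: w1=1 clk=0 w4=1 w3=1 w2=1 w0=0
  Δ1: clk:0→1
  Δ2: w4:1→0
  Δ3: w0:0→1
  (3Δ to stable)
t=1 Δ0: w1=1 clk=1 w4=0 w3=1 w2=1 w0=1
  Δ1: clk:1→0
  (1Δ to stable)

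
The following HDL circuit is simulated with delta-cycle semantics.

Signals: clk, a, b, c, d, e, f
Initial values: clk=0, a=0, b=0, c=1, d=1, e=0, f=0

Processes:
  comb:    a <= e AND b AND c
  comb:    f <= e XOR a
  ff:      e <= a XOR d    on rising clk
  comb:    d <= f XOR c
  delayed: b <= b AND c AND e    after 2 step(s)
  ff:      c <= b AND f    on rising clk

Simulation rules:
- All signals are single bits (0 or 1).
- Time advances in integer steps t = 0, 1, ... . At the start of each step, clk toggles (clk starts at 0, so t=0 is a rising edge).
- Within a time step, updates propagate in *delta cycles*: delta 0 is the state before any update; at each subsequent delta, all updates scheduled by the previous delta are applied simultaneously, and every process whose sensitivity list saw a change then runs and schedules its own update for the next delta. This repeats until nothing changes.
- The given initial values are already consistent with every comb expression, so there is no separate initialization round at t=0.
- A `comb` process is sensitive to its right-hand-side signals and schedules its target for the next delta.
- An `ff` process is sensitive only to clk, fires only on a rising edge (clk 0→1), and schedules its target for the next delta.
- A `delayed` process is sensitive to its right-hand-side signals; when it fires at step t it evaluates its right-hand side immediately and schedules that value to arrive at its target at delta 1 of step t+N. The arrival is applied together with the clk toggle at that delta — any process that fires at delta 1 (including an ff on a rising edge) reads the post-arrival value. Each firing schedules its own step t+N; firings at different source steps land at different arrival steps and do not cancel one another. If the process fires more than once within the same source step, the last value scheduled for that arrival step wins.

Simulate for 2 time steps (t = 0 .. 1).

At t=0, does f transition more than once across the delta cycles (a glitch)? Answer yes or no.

no

t0.Δ0 b=0 f=0 e=0 c=1 clk=0 a=0 d=1
t0.Δ1 b=0 f=0 e=0 c=1 clk=1 a=0 d=1
t0.Δ2 b=0 f=0 e=1 c=0 clk=1 a=0 d=1
t0.Δ3 b=0 f=1 e=1 c=0 clk=1 a=0 d=0
t0.Δ4 b=0 f=1 e=1 c=0 clk=1 a=0 d=1
t1.Δ0 b=0 f=1 e=1 c=0 clk=1 a=0 d=1
t1.Δ1 b=0 f=1 e=1 c=0 clk=0 a=0 d=1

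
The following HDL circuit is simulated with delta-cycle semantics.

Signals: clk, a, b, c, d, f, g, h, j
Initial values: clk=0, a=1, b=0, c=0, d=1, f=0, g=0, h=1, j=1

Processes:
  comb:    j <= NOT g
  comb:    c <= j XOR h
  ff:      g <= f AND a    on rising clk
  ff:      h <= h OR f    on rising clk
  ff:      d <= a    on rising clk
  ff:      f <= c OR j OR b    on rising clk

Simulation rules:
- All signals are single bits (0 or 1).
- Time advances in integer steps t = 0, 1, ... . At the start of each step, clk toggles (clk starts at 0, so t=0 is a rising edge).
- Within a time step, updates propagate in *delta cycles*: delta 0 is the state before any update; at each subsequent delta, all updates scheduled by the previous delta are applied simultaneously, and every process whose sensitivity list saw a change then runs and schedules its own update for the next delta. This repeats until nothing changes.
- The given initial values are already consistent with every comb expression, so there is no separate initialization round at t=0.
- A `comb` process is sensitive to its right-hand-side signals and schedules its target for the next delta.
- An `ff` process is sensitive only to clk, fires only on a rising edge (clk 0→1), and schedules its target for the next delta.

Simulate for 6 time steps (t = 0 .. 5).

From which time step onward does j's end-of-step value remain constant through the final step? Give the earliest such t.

[bits: h,g,j,clk,f,c,b,d,a]
t=0: Δ0=101000011 Δ1=101100011 Δ2=101110011 | 2Δ
t=1: Δ0=101110011 Δ1=101010011 | 1Δ
t=2: Δ0=101010011 Δ1=101110011 Δ2=111110011 Δ3=110110011 Δ4=110111011 | 4Δ
t=3: Δ0=110111011 Δ1=110011011 | 1Δ
t=4: Δ0=110011011 Δ1=110111011 | 1Δ
t=5: Δ0=110111011 Δ1=110011011 | 1Δ

2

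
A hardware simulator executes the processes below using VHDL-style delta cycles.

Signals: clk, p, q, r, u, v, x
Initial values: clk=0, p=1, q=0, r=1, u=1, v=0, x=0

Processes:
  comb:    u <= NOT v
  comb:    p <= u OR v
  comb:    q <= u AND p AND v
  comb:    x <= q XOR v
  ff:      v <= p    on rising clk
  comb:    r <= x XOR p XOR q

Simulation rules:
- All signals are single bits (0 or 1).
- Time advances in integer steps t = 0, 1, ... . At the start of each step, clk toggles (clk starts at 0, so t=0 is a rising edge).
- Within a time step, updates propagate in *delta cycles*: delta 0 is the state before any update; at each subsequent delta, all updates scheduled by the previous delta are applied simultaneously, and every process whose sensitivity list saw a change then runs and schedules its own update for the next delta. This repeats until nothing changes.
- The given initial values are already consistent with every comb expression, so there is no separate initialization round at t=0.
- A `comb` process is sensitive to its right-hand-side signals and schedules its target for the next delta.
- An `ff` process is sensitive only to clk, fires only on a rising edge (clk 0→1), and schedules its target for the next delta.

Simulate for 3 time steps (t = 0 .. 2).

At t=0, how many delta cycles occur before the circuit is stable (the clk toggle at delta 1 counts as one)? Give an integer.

6

t0.Δ0 r=1 v=0 clk=0 q=0 u=1 p=1 x=0
t0.Δ1 r=1 v=0 clk=1 q=0 u=1 p=1 x=0
t0.Δ2 r=1 v=1 clk=1 q=0 u=1 p=1 x=0
t0.Δ3 r=1 v=1 clk=1 q=1 u=0 p=1 x=1
t0.Δ4 r=1 v=1 clk=1 q=0 u=0 p=1 x=0
t0.Δ5 r=1 v=1 clk=1 q=0 u=0 p=1 x=1
t0.Δ6 r=0 v=1 clk=1 q=0 u=0 p=1 x=1
t1.Δ0 r=0 v=1 clk=1 q=0 u=0 p=1 x=1
t1.Δ1 r=0 v=1 clk=0 q=0 u=0 p=1 x=1
t2.Δ0 r=0 v=1 clk=0 q=0 u=0 p=1 x=1
t2.Δ1 r=0 v=1 clk=1 q=0 u=0 p=1 x=1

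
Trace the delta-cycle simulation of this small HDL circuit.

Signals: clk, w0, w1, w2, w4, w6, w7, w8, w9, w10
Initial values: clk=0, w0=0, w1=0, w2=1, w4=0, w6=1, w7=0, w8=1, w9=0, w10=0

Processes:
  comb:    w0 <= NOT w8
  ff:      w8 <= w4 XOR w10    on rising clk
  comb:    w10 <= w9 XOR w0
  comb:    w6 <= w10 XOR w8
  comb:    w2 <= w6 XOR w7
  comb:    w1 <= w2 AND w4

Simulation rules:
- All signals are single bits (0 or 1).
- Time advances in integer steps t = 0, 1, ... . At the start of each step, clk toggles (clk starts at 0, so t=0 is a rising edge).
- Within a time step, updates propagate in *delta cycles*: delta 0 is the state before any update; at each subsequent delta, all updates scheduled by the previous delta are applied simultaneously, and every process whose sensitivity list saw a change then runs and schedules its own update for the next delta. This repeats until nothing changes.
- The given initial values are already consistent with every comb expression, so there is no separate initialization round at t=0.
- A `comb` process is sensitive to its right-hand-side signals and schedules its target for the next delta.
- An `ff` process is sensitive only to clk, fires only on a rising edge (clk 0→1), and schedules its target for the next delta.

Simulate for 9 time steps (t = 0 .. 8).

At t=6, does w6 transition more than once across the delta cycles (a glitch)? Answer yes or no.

yes

t0.Δ0 w7=0 w0=0 w2=1 w9=0 w1=0 w6=1 w4=0 w8=1 clk=0 w10=0
t0.Δ1 w7=0 w0=0 w2=1 w9=0 w1=0 w6=1 w4=0 w8=1 clk=1 w10=0
t0.Δ2 w7=0 w0=0 w2=1 w9=0 w1=0 w6=1 w4=0 w8=0 clk=1 w10=0
t0.Δ3 w7=0 w0=1 w2=1 w9=0 w1=0 w6=0 w4=0 w8=0 clk=1 w10=0
t0.Δ4 w7=0 w0=1 w2=0 w9=0 w1=0 w6=0 w4=0 w8=0 clk=1 w10=1
t0.Δ5 w7=0 w0=1 w2=0 w9=0 w1=0 w6=1 w4=0 w8=0 clk=1 w10=1
t0.Δ6 w7=0 w0=1 w2=1 w9=0 w1=0 w6=1 w4=0 w8=0 clk=1 w10=1
t1.Δ0 w7=0 w0=1 w2=1 w9=0 w1=0 w6=1 w4=0 w8=0 clk=1 w10=1
t1.Δ1 w7=0 w0=1 w2=1 w9=0 w1=0 w6=1 w4=0 w8=0 clk=0 w10=1
t2.Δ0 w7=0 w0=1 w2=1 w9=0 w1=0 w6=1 w4=0 w8=0 clk=0 w10=1
t2.Δ1 w7=0 w0=1 w2=1 w9=0 w1=0 w6=1 w4=0 w8=0 clk=1 w10=1
t2.Δ2 w7=0 w0=1 w2=1 w9=0 w1=0 w6=1 w4=0 w8=1 clk=1 w10=1
t2.Δ3 w7=0 w0=0 w2=1 w9=0 w1=0 w6=0 w4=0 w8=1 clk=1 w10=1
t2.Δ4 w7=0 w0=0 w2=0 w9=0 w1=0 w6=0 w4=0 w8=1 clk=1 w10=0
t2.Δ5 w7=0 w0=0 w2=0 w9=0 w1=0 w6=1 w4=0 w8=1 clk=1 w10=0
t2.Δ6 w7=0 w0=0 w2=1 w9=0 w1=0 w6=1 w4=0 w8=1 clk=1 w10=0
t3.Δ0 w7=0 w0=0 w2=1 w9=0 w1=0 w6=1 w4=0 w8=1 clk=1 w10=0
t3.Δ1 w7=0 w0=0 w2=1 w9=0 w1=0 w6=1 w4=0 w8=1 clk=0 w10=0
t4.Δ0 w7=0 w0=0 w2=1 w9=0 w1=0 w6=1 w4=0 w8=1 clk=0 w10=0
t4.Δ1 w7=0 w0=0 w2=1 w9=0 w1=0 w6=1 w4=0 w8=1 clk=1 w10=0
t4.Δ2 w7=0 w0=0 w2=1 w9=0 w1=0 w6=1 w4=0 w8=0 clk=1 w10=0
t4.Δ3 w7=0 w0=1 w2=1 w9=0 w1=0 w6=0 w4=0 w8=0 clk=1 w10=0
t4.Δ4 w7=0 w0=1 w2=0 w9=0 w1=0 w6=0 w4=0 w8=0 clk=1 w10=1
t4.Δ5 w7=0 w0=1 w2=0 w9=0 w1=0 w6=1 w4=0 w8=0 clk=1 w10=1
t4.Δ6 w7=0 w0=1 w2=1 w9=0 w1=0 w6=1 w4=0 w8=0 clk=1 w10=1
t5.Δ0 w7=0 w0=1 w2=1 w9=0 w1=0 w6=1 w4=0 w8=0 clk=1 w10=1
t5.Δ1 w7=0 w0=1 w2=1 w9=0 w1=0 w6=1 w4=0 w8=0 clk=0 w10=1
t6.Δ0 w7=0 w0=1 w2=1 w9=0 w1=0 w6=1 w4=0 w8=0 clk=0 w10=1
t6.Δ1 w7=0 w0=1 w2=1 w9=0 w1=0 w6=1 w4=0 w8=0 clk=1 w10=1
t6.Δ2 w7=0 w0=1 w2=1 w9=0 w1=0 w6=1 w4=0 w8=1 clk=1 w10=1
t6.Δ3 w7=0 w0=0 w2=1 w9=0 w1=0 w6=0 w4=0 w8=1 clk=1 w10=1
t6.Δ4 w7=0 w0=0 w2=0 w9=0 w1=0 w6=0 w4=0 w8=1 clk=1 w10=0
t6.Δ5 w7=0 w0=0 w2=0 w9=0 w1=0 w6=1 w4=0 w8=1 clk=1 w10=0
t6.Δ6 w7=0 w0=0 w2=1 w9=0 w1=0 w6=1 w4=0 w8=1 clk=1 w10=0
t7.Δ0 w7=0 w0=0 w2=1 w9=0 w1=0 w6=1 w4=0 w8=1 clk=1 w10=0
t7.Δ1 w7=0 w0=0 w2=1 w9=0 w1=0 w6=1 w4=0 w8=1 clk=0 w10=0
t8.Δ0 w7=0 w0=0 w2=1 w9=0 w1=0 w6=1 w4=0 w8=1 clk=0 w10=0
t8.Δ1 w7=0 w0=0 w2=1 w9=0 w1=0 w6=1 w4=0 w8=1 clk=1 w10=0
t8.Δ2 w7=0 w0=0 w2=1 w9=0 w1=0 w6=1 w4=0 w8=0 clk=1 w10=0
t8.Δ3 w7=0 w0=1 w2=1 w9=0 w1=0 w6=0 w4=0 w8=0 clk=1 w10=0
t8.Δ4 w7=0 w0=1 w2=0 w9=0 w1=0 w6=0 w4=0 w8=0 clk=1 w10=1
t8.Δ5 w7=0 w0=1 w2=0 w9=0 w1=0 w6=1 w4=0 w8=0 clk=1 w10=1
t8.Δ6 w7=0 w0=1 w2=1 w9=0 w1=0 w6=1 w4=0 w8=0 clk=1 w10=1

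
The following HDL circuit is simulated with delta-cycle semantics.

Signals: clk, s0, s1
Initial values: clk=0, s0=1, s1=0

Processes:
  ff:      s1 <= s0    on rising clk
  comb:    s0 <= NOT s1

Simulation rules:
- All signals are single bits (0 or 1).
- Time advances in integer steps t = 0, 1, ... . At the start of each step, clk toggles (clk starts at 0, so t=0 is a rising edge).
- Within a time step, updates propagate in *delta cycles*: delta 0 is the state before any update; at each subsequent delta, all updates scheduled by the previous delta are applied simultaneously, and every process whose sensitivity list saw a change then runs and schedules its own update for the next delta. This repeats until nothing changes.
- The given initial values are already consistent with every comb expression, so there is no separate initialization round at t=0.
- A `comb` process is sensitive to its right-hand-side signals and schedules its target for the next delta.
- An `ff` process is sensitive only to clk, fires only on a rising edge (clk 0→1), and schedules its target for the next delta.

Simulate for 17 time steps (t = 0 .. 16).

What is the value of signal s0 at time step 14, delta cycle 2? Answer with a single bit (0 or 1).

0

t0.Δ0 clk=0 s1=0 s0=1
t0.Δ1 clk=1 s1=0 s0=1
t0.Δ2 clk=1 s1=1 s0=1
t0.Δ3 clk=1 s1=1 s0=0
t1.Δ0 clk=1 s1=1 s0=0
t1.Δ1 clk=0 s1=1 s0=0
t2.Δ0 clk=0 s1=1 s0=0
t2.Δ1 clk=1 s1=1 s0=0
t2.Δ2 clk=1 s1=0 s0=0
t2.Δ3 clk=1 s1=0 s0=1
t3.Δ0 clk=1 s1=0 s0=1
t3.Δ1 clk=0 s1=0 s0=1
t4.Δ0 clk=0 s1=0 s0=1
t4.Δ1 clk=1 s1=0 s0=1
t4.Δ2 clk=1 s1=1 s0=1
t4.Δ3 clk=1 s1=1 s0=0
t5.Δ0 clk=1 s1=1 s0=0
t5.Δ1 clk=0 s1=1 s0=0
t6.Δ0 clk=0 s1=1 s0=0
t6.Δ1 clk=1 s1=1 s0=0
t6.Δ2 clk=1 s1=0 s0=0
t6.Δ3 clk=1 s1=0 s0=1
t7.Δ0 clk=1 s1=0 s0=1
t7.Δ1 clk=0 s1=0 s0=1
t8.Δ0 clk=0 s1=0 s0=1
t8.Δ1 clk=1 s1=0 s0=1
t8.Δ2 clk=1 s1=1 s0=1
t8.Δ3 clk=1 s1=1 s0=0
t9.Δ0 clk=1 s1=1 s0=0
t9.Δ1 clk=0 s1=1 s0=0
t10.Δ0 clk=0 s1=1 s0=0
t10.Δ1 clk=1 s1=1 s0=0
t10.Δ2 clk=1 s1=0 s0=0
t10.Δ3 clk=1 s1=0 s0=1
t11.Δ0 clk=1 s1=0 s0=1
t11.Δ1 clk=0 s1=0 s0=1
t12.Δ0 clk=0 s1=0 s0=1
t12.Δ1 clk=1 s1=0 s0=1
t12.Δ2 clk=1 s1=1 s0=1
t12.Δ3 clk=1 s1=1 s0=0
t13.Δ0 clk=1 s1=1 s0=0
t13.Δ1 clk=0 s1=1 s0=0
t14.Δ0 clk=0 s1=1 s0=0
t14.Δ1 clk=1 s1=1 s0=0
t14.Δ2 clk=1 s1=0 s0=0
t14.Δ3 clk=1 s1=0 s0=1
t15.Δ0 clk=1 s1=0 s0=1
t15.Δ1 clk=0 s1=0 s0=1
t16.Δ0 clk=0 s1=0 s0=1
t16.Δ1 clk=1 s1=0 s0=1
t16.Δ2 clk=1 s1=1 s0=1
t16.Δ3 clk=1 s1=1 s0=0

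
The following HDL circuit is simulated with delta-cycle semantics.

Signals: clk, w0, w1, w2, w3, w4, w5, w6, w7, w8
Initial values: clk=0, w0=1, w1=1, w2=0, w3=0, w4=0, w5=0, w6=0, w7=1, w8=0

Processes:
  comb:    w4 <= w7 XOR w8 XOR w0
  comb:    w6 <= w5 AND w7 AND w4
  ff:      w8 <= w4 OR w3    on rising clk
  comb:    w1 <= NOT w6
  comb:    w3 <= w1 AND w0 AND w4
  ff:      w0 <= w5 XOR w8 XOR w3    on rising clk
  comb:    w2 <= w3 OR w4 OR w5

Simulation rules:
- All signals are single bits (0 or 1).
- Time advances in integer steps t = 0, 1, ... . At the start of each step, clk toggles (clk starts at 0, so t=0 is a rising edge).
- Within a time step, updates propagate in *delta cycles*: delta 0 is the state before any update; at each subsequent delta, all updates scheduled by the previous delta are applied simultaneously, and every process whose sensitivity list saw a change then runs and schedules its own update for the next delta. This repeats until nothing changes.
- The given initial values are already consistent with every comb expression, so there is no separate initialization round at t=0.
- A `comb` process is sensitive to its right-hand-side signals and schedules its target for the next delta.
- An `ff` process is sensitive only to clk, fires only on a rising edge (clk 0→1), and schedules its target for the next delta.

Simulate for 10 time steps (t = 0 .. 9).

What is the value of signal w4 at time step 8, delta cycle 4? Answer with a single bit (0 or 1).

0

t0.Δ0 w1=1 clk=0 w3=0 w5=0 w4=0 w8=0 w6=0 w7=1 w2=0 w0=1
t0.Δ1 w1=1 clk=1 w3=0 w5=0 w4=0 w8=0 w6=0 w7=1 w2=0 w0=1
t0.Δ2 w1=1 clk=1 w3=0 w5=0 w4=0 w8=0 w6=0 w7=1 w2=0 w0=0
t0.Δ3 w1=1 clk=1 w3=0 w5=0 w4=1 w8=0 w6=0 w7=1 w2=0 w0=0
t0.Δ4 w1=1 clk=1 w3=0 w5=0 w4=1 w8=0 w6=0 w7=1 w2=1 w0=0
t1.Δ0 w1=1 clk=1 w3=0 w5=0 w4=1 w8=0 w6=0 w7=1 w2=1 w0=0
t1.Δ1 w1=1 clk=0 w3=0 w5=0 w4=1 w8=0 w6=0 w7=1 w2=1 w0=0
t2.Δ0 w1=1 clk=0 w3=0 w5=0 w4=1 w8=0 w6=0 w7=1 w2=1 w0=0
t2.Δ1 w1=1 clk=1 w3=0 w5=0 w4=1 w8=0 w6=0 w7=1 w2=1 w0=0
t2.Δ2 w1=1 clk=1 w3=0 w5=0 w4=1 w8=1 w6=0 w7=1 w2=1 w0=0
t2.Δ3 w1=1 clk=1 w3=0 w5=0 w4=0 w8=1 w6=0 w7=1 w2=1 w0=0
t2.Δ4 w1=1 clk=1 w3=0 w5=0 w4=0 w8=1 w6=0 w7=1 w2=0 w0=0
t3.Δ0 w1=1 clk=1 w3=0 w5=0 w4=0 w8=1 w6=0 w7=1 w2=0 w0=0
t3.Δ1 w1=1 clk=0 w3=0 w5=0 w4=0 w8=1 w6=0 w7=1 w2=0 w0=0
t4.Δ0 w1=1 clk=0 w3=0 w5=0 w4=0 w8=1 w6=0 w7=1 w2=0 w0=0
t4.Δ1 w1=1 clk=1 w3=0 w5=0 w4=0 w8=1 w6=0 w7=1 w2=0 w0=0
t4.Δ2 w1=1 clk=1 w3=0 w5=0 w4=0 w8=0 w6=0 w7=1 w2=0 w0=1
t5.Δ0 w1=1 clk=1 w3=0 w5=0 w4=0 w8=0 w6=0 w7=1 w2=0 w0=1
t5.Δ1 w1=1 clk=0 w3=0 w5=0 w4=0 w8=0 w6=0 w7=1 w2=0 w0=1
t6.Δ0 w1=1 clk=0 w3=0 w5=0 w4=0 w8=0 w6=0 w7=1 w2=0 w0=1
t6.Δ1 w1=1 clk=1 w3=0 w5=0 w4=0 w8=0 w6=0 w7=1 w2=0 w0=1
t6.Δ2 w1=1 clk=1 w3=0 w5=0 w4=0 w8=0 w6=0 w7=1 w2=0 w0=0
t6.Δ3 w1=1 clk=1 w3=0 w5=0 w4=1 w8=0 w6=0 w7=1 w2=0 w0=0
t6.Δ4 w1=1 clk=1 w3=0 w5=0 w4=1 w8=0 w6=0 w7=1 w2=1 w0=0
t7.Δ0 w1=1 clk=1 w3=0 w5=0 w4=1 w8=0 w6=0 w7=1 w2=1 w0=0
t7.Δ1 w1=1 clk=0 w3=0 w5=0 w4=1 w8=0 w6=0 w7=1 w2=1 w0=0
t8.Δ0 w1=1 clk=0 w3=0 w5=0 w4=1 w8=0 w6=0 w7=1 w2=1 w0=0
t8.Δ1 w1=1 clk=1 w3=0 w5=0 w4=1 w8=0 w6=0 w7=1 w2=1 w0=0
t8.Δ2 w1=1 clk=1 w3=0 w5=0 w4=1 w8=1 w6=0 w7=1 w2=1 w0=0
t8.Δ3 w1=1 clk=1 w3=0 w5=0 w4=0 w8=1 w6=0 w7=1 w2=1 w0=0
t8.Δ4 w1=1 clk=1 w3=0 w5=0 w4=0 w8=1 w6=0 w7=1 w2=0 w0=0
t9.Δ0 w1=1 clk=1 w3=0 w5=0 w4=0 w8=1 w6=0 w7=1 w2=0 w0=0
t9.Δ1 w1=1 clk=0 w3=0 w5=0 w4=0 w8=1 w6=0 w7=1 w2=0 w0=0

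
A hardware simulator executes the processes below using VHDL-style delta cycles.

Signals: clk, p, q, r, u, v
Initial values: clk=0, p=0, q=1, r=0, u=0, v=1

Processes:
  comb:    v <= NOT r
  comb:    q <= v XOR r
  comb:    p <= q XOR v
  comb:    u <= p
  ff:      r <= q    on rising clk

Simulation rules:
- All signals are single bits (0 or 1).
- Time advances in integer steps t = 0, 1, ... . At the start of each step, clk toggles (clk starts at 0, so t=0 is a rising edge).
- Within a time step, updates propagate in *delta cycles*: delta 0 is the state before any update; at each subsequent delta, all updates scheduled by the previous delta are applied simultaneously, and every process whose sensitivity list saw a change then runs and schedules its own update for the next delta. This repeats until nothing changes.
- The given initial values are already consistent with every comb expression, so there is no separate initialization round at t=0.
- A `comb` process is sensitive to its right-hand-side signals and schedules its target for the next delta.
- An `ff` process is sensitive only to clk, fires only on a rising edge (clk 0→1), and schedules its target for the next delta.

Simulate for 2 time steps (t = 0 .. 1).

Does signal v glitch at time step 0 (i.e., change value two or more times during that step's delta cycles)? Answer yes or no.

[bits: p,r,q,u,clk,v]
t=0: Δ0=001001 Δ1=001011 Δ2=011011 Δ3=010010 Δ4=011010 Δ5=111010 Δ6=111110 | 6Δ
t=1: Δ0=111110 Δ1=111100 | 1Δ

no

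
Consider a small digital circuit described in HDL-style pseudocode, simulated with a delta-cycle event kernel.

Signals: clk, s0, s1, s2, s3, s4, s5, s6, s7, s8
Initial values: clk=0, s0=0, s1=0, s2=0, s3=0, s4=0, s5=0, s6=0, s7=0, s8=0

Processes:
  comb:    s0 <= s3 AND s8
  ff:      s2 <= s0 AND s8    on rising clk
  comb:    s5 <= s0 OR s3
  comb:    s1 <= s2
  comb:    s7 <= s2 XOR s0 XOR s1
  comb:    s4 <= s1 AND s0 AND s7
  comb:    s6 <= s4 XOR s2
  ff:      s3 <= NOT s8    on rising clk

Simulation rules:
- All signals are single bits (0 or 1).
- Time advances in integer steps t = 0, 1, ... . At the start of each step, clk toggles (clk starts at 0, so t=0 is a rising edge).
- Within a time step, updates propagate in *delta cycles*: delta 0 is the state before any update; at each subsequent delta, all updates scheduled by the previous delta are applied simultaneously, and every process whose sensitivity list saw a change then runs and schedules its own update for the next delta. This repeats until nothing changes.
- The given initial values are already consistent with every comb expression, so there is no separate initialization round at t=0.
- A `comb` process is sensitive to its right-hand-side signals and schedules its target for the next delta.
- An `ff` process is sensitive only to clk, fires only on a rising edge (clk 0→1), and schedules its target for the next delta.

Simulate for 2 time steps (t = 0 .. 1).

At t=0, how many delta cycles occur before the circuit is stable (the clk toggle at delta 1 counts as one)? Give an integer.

3

t0.Δ0 s5=0 s1=0 s4=0 s2=0 s7=0 s8=0 s3=0 clk=0 s0=0 s6=0
t0.Δ1 s5=0 s1=0 s4=0 s2=0 s7=0 s8=0 s3=0 clk=1 s0=0 s6=0
t0.Δ2 s5=0 s1=0 s4=0 s2=0 s7=0 s8=0 s3=1 clk=1 s0=0 s6=0
t0.Δ3 s5=1 s1=0 s4=0 s2=0 s7=0 s8=0 s3=1 clk=1 s0=0 s6=0
t1.Δ0 s5=1 s1=0 s4=0 s2=0 s7=0 s8=0 s3=1 clk=1 s0=0 s6=0
t1.Δ1 s5=1 s1=0 s4=0 s2=0 s7=0 s8=0 s3=1 clk=0 s0=0 s6=0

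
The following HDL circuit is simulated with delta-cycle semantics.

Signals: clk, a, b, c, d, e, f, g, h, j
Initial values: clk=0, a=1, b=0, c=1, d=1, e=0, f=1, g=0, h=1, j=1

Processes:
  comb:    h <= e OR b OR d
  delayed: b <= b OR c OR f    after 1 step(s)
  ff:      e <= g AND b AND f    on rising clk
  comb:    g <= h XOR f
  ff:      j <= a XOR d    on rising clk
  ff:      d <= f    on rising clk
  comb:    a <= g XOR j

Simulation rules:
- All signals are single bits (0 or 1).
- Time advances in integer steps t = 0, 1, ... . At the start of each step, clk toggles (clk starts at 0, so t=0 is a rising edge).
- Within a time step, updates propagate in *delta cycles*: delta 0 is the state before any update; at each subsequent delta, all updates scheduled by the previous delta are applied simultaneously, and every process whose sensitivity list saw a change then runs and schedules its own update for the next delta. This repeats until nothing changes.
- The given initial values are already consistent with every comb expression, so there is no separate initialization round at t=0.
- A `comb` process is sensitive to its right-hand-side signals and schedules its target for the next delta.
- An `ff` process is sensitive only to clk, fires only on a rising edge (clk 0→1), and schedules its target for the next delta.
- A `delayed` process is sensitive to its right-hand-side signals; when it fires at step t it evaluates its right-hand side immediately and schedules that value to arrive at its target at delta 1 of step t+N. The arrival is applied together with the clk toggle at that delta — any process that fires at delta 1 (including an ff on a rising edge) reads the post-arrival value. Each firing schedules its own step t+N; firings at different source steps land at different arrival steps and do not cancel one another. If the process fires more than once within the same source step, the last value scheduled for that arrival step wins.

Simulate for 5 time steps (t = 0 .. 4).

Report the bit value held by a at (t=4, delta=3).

t0.Δ0 c=1 d=1 a=1 g=0 b=0 e=0 h=1 f=1 j=1 clk=0
t0.Δ1 c=1 d=1 a=1 g=0 b=0 e=0 h=1 f=1 j=1 clk=1
t0.Δ2 c=1 d=1 a=1 g=0 b=0 e=0 h=1 f=1 j=0 clk=1
t0.Δ3 c=1 d=1 a=0 g=0 b=0 e=0 h=1 f=1 j=0 clk=1
t1.Δ0 c=1 d=1 a=0 g=0 b=0 e=0 h=1 f=1 j=0 clk=1
t1.Δ1 c=1 d=1 a=0 g=0 b=0 e=0 h=1 f=1 j=0 clk=0
t2.Δ0 c=1 d=1 a=0 g=0 b=0 e=0 h=1 f=1 j=0 clk=0
t2.Δ1 c=1 d=1 a=0 g=0 b=0 e=0 h=1 f=1 j=0 clk=1
t2.Δ2 c=1 d=1 a=0 g=0 b=0 e=0 h=1 f=1 j=1 clk=1
t2.Δ3 c=1 d=1 a=1 g=0 b=0 e=0 h=1 f=1 j=1 clk=1
t3.Δ0 c=1 d=1 a=1 g=0 b=0 e=0 h=1 f=1 j=1 clk=1
t3.Δ1 c=1 d=1 a=1 g=0 b=0 e=0 h=1 f=1 j=1 clk=0
t4.Δ0 c=1 d=1 a=1 g=0 b=0 e=0 h=1 f=1 j=1 clk=0
t4.Δ1 c=1 d=1 a=1 g=0 b=0 e=0 h=1 f=1 j=1 clk=1
t4.Δ2 c=1 d=1 a=1 g=0 b=0 e=0 h=1 f=1 j=0 clk=1
t4.Δ3 c=1 d=1 a=0 g=0 b=0 e=0 h=1 f=1 j=0 clk=1

0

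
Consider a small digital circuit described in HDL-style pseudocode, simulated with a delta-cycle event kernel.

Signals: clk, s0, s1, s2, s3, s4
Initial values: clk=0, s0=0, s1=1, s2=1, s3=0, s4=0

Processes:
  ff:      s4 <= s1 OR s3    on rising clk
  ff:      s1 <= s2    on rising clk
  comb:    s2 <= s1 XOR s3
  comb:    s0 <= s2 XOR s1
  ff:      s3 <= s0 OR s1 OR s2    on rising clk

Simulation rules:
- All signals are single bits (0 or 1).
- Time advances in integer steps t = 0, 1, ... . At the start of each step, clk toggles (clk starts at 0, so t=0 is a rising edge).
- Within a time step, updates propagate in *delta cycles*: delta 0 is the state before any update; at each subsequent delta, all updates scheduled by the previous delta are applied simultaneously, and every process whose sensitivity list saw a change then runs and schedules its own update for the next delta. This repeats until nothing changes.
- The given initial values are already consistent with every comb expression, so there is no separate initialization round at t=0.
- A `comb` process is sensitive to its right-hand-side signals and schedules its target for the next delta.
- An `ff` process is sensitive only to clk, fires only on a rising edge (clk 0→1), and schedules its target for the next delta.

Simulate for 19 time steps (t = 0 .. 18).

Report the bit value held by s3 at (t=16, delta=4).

[bits: s2,s4,s3,s1,clk,s0]
t=0: Δ0=100100 Δ1=100110 Δ2=111110 Δ3=011110 Δ4=011111 | 4Δ
t=1: Δ0=011111 Δ1=011101 | 1Δ
t=2: Δ0=011101 Δ1=011111 Δ2=011011 Δ3=111010 Δ4=111011 | 4Δ
t=3: Δ0=111011 Δ1=111001 | 1Δ
t=4: Δ0=111001 Δ1=111011 Δ2=111111 Δ3=011110 Δ4=011111 | 4Δ
t=5: Δ0=011111 Δ1=011101 | 1Δ
t=6: Δ0=011101 Δ1=011111 Δ2=011011 Δ3=111010 Δ4=111011 | 4Δ
t=7: Δ0=111011 Δ1=111001 | 1Δ
t=8: Δ0=111001 Δ1=111011 Δ2=111111 Δ3=011110 Δ4=011111 | 4Δ
t=9: Δ0=011111 Δ1=011101 | 1Δ
t=10: Δ0=011101 Δ1=011111 Δ2=011011 Δ3=111010 Δ4=111011 | 4Δ
t=11: Δ0=111011 Δ1=111001 | 1Δ
t=12: Δ0=111001 Δ1=111011 Δ2=111111 Δ3=011110 Δ4=011111 | 4Δ
t=13: Δ0=011111 Δ1=011101 | 1Δ
t=14: Δ0=011101 Δ1=011111 Δ2=011011 Δ3=111010 Δ4=111011 | 4Δ
t=15: Δ0=111011 Δ1=111001 | 1Δ
t=16: Δ0=111001 Δ1=111011 Δ2=111111 Δ3=011110 Δ4=011111 | 4Δ
t=17: Δ0=011111 Δ1=011101 | 1Δ
t=18: Δ0=011101 Δ1=011111 Δ2=011011 Δ3=111010 Δ4=111011 | 4Δ

1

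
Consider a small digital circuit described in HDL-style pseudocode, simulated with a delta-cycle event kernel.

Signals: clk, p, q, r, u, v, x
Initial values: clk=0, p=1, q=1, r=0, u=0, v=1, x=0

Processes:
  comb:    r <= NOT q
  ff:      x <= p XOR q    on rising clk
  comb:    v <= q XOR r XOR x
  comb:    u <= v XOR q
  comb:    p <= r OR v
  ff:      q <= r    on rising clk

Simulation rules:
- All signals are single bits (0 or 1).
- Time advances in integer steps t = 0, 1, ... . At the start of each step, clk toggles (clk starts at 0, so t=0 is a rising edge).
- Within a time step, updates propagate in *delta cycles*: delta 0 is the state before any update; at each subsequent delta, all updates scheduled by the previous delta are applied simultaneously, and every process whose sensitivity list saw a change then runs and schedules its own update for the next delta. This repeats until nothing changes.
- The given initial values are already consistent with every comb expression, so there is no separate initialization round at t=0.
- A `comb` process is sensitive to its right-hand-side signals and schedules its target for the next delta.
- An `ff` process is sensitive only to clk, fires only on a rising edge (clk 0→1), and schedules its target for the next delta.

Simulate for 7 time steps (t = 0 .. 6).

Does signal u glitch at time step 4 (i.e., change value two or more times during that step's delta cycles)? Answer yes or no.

yes

t=0 Δ0: r=0 u=0 v=1 clk=0 x=0 p=1 q=1
  Δ1: clk:0→1
  Δ2: q:1→0
  Δ3: r:0→1, u:0→1, v:1→0
  Δ4: u:1→0, v:0→1
  Δ5: u:0→1
  (5Δ to stable)
t=1 Δ0: r=1 u=1 v=1 clk=1 x=0 p=1 q=0
  Δ1: clk:1→0
  (1Δ to stable)
t=2 Δ0: r=1 u=1 v=1 clk=0 x=0 p=1 q=0
  Δ1: clk:0→1
  Δ2: x:0→1, q:0→1
  Δ3: r:1→0, u:1→0
  Δ4: v:1→0
  Δ5: u:0→1, p:1→0
  (5Δ to stable)
t=3 Δ0: r=0 u=1 v=0 clk=1 x=1 p=0 q=1
  Δ1: clk:1→0
  (1Δ to stable)
t=4 Δ0: r=0 u=1 v=0 clk=0 x=1 p=0 q=1
  Δ1: clk:0→1
  Δ2: q:1→0
  Δ3: r:0→1, u:1→0, v:0→1
  Δ4: u:0→1, v:1→0, p:0→1
  Δ5: u:1→0
  (5Δ to stable)
t=5 Δ0: r=1 u=0 v=0 clk=1 x=1 p=1 q=0
  Δ1: clk:1→0
  (1Δ to stable)
t=6 Δ0: r=1 u=0 v=0 clk=0 x=1 p=1 q=0
  Δ1: clk:0→1
  Δ2: q:0→1
  Δ3: r:1→0, u:0→1, v:0→1
  Δ4: u:1→0, v:1→0
  Δ5: u:0→1, p:1→0
  (5Δ to stable)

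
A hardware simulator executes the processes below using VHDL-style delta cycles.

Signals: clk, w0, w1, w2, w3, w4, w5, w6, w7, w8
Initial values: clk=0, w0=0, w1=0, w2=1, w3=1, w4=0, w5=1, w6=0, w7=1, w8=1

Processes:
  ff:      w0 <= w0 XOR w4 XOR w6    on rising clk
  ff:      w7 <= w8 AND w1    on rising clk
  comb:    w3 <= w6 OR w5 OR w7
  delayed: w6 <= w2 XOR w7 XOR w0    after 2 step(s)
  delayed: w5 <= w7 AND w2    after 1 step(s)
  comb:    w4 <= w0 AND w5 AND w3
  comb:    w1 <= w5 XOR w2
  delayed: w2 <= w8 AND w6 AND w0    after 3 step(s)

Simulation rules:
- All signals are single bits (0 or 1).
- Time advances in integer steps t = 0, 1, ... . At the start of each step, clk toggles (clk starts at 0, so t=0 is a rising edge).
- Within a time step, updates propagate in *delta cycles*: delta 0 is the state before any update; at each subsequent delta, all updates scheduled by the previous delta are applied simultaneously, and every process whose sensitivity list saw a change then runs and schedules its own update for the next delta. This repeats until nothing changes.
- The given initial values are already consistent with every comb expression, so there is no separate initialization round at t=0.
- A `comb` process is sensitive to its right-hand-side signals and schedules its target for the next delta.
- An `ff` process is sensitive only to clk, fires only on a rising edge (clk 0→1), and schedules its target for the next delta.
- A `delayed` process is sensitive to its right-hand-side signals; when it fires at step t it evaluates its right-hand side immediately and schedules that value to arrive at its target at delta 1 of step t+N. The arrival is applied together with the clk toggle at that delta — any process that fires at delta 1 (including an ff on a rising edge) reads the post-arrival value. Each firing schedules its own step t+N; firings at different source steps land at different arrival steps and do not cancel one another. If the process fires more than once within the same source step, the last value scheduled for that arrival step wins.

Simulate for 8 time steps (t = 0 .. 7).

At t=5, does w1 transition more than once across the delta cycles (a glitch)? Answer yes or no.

no

t0.Δ0 w4=0 w0=0 w1=0 clk=0 w2=1 w6=0 w3=1 w5=1 w8=1 w7=1
t0.Δ1 w4=0 w0=0 w1=0 clk=1 w2=1 w6=0 w3=1 w5=1 w8=1 w7=1
t0.Δ2 w4=0 w0=0 w1=0 clk=1 w2=1 w6=0 w3=1 w5=1 w8=1 w7=0
t1.Δ0 w4=0 w0=0 w1=0 clk=1 w2=1 w6=0 w3=1 w5=1 w8=1 w7=0
t1.Δ1 w4=0 w0=0 w1=0 clk=0 w2=1 w6=0 w3=1 w5=0 w8=1 w7=0
t1.Δ2 w4=0 w0=0 w1=1 clk=0 w2=1 w6=0 w3=0 w5=0 w8=1 w7=0
t2.Δ0 w4=0 w0=0 w1=1 clk=0 w2=1 w6=0 w3=0 w5=0 w8=1 w7=0
t2.Δ1 w4=0 w0=0 w1=1 clk=1 w2=1 w6=1 w3=0 w5=0 w8=1 w7=0
t2.Δ2 w4=0 w0=1 w1=1 clk=1 w2=1 w6=1 w3=1 w5=0 w8=1 w7=1
t3.Δ0 w4=0 w0=1 w1=1 clk=1 w2=1 w6=1 w3=1 w5=0 w8=1 w7=1
t3.Δ1 w4=0 w0=1 w1=1 clk=0 w2=1 w6=1 w3=1 w5=1 w8=1 w7=1
t3.Δ2 w4=1 w0=1 w1=0 clk=0 w2=1 w6=1 w3=1 w5=1 w8=1 w7=1
t4.Δ0 w4=1 w0=1 w1=0 clk=0 w2=1 w6=1 w3=1 w5=1 w8=1 w7=1
t4.Δ1 w4=1 w0=1 w1=0 clk=1 w2=1 w6=1 w3=1 w5=1 w8=1 w7=1
t4.Δ2 w4=1 w0=1 w1=0 clk=1 w2=1 w6=1 w3=1 w5=1 w8=1 w7=0
t5.Δ0 w4=1 w0=1 w1=0 clk=1 w2=1 w6=1 w3=1 w5=1 w8=1 w7=0
t5.Δ1 w4=1 w0=1 w1=0 clk=0 w2=1 w6=1 w3=1 w5=0 w8=1 w7=0
t5.Δ2 w4=0 w0=1 w1=1 clk=0 w2=1 w6=1 w3=1 w5=0 w8=1 w7=0
t6.Δ0 w4=0 w0=1 w1=1 clk=0 w2=1 w6=1 w3=1 w5=0 w8=1 w7=0
t6.Δ1 w4=0 w0=1 w1=1 clk=1 w2=1 w6=0 w3=1 w5=0 w8=1 w7=0
t6.Δ2 w4=0 w0=1 w1=1 clk=1 w2=1 w6=0 w3=0 w5=0 w8=1 w7=1
t6.Δ3 w4=0 w0=1 w1=1 clk=1 w2=1 w6=0 w3=1 w5=0 w8=1 w7=1
t7.Δ0 w4=0 w0=1 w1=1 clk=1 w2=1 w6=0 w3=1 w5=0 w8=1 w7=1
t7.Δ1 w4=0 w0=1 w1=1 clk=0 w2=1 w6=0 w3=1 w5=1 w8=1 w7=1
t7.Δ2 w4=1 w0=1 w1=0 clk=0 w2=1 w6=0 w3=1 w5=1 w8=1 w7=1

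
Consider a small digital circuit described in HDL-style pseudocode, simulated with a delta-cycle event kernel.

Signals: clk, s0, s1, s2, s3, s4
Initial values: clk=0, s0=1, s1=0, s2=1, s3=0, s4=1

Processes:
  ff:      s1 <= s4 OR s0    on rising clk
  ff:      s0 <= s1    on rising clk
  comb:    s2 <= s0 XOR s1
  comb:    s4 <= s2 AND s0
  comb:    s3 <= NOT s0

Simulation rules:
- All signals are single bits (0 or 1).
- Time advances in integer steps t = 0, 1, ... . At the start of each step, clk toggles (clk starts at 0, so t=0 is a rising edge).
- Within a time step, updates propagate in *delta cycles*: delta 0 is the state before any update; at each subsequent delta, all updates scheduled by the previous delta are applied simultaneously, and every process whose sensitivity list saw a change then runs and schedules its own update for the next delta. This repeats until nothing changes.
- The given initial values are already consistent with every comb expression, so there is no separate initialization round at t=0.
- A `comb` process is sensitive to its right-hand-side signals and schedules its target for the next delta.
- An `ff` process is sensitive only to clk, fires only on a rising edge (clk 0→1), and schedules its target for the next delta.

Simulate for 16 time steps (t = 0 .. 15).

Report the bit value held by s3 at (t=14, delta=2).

[bits: s1,s4,s0,s3,clk,s2]
t=0: Δ0=011001 Δ1=011011 Δ2=110011 Δ3=100111 | 3Δ
t=1: Δ0=100111 Δ1=100101 | 1Δ
t=2: Δ0=100101 Δ1=100111 Δ2=001111 Δ3=011011 | 3Δ
t=3: Δ0=011011 Δ1=011001 | 1Δ
t=4: Δ0=011001 Δ1=011011 Δ2=110011 Δ3=100111 | 3Δ
t=5: Δ0=100111 Δ1=100101 | 1Δ
t=6: Δ0=100101 Δ1=100111 Δ2=001111 Δ3=011011 | 3Δ
t=7: Δ0=011011 Δ1=011001 | 1Δ
t=8: Δ0=011001 Δ1=011011 Δ2=110011 Δ3=100111 | 3Δ
t=9: Δ0=100111 Δ1=100101 | 1Δ
t=10: Δ0=100101 Δ1=100111 Δ2=001111 Δ3=011011 | 3Δ
t=11: Δ0=011011 Δ1=011001 | 1Δ
t=12: Δ0=011001 Δ1=011011 Δ2=110011 Δ3=100111 | 3Δ
t=13: Δ0=100111 Δ1=100101 | 1Δ
t=14: Δ0=100101 Δ1=100111 Δ2=001111 Δ3=011011 | 3Δ
t=15: Δ0=011011 Δ1=011001 | 1Δ

1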